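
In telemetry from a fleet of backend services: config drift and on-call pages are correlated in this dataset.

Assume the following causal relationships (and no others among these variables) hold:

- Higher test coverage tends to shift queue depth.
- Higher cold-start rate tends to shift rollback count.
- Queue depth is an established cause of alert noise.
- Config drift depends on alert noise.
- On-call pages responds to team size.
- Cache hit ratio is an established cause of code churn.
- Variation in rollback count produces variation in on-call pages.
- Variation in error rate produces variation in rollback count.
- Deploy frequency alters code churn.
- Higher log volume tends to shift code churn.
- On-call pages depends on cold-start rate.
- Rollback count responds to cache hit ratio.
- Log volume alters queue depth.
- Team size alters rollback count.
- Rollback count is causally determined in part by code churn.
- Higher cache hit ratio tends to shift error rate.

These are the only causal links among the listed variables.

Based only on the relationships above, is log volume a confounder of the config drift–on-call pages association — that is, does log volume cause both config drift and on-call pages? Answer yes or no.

yes

Log volume has a causal path to config drift (log volume → queue depth → alert noise → config drift) and to on-call pages (log volume → code churn → rollback count → on-call pages), so it is a common cause of both — a confounder.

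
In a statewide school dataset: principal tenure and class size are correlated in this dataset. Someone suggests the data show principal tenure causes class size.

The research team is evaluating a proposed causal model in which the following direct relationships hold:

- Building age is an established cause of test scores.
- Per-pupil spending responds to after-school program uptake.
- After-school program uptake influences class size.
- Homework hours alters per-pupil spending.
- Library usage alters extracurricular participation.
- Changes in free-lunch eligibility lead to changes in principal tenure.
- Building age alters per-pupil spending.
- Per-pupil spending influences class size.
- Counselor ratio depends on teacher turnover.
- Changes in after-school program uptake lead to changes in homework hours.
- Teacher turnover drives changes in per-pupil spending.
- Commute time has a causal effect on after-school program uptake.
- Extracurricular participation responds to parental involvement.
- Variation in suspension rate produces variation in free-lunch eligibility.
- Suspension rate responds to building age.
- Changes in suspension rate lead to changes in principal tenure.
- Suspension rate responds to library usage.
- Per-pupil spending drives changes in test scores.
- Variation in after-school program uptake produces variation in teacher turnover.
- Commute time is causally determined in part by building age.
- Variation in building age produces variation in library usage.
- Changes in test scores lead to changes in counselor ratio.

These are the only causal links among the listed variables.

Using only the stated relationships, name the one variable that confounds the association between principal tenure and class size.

building age

Building age has a causal path to principal tenure (building age → suspension rate → principal tenure) and a separate causal path to class size (building age → per-pupil spending → class size), so it is a common cause of both.
No stated relationship gives principal tenure a causal route to class size, so the correlation is explained by the shared upstream cause rather than a direct effect.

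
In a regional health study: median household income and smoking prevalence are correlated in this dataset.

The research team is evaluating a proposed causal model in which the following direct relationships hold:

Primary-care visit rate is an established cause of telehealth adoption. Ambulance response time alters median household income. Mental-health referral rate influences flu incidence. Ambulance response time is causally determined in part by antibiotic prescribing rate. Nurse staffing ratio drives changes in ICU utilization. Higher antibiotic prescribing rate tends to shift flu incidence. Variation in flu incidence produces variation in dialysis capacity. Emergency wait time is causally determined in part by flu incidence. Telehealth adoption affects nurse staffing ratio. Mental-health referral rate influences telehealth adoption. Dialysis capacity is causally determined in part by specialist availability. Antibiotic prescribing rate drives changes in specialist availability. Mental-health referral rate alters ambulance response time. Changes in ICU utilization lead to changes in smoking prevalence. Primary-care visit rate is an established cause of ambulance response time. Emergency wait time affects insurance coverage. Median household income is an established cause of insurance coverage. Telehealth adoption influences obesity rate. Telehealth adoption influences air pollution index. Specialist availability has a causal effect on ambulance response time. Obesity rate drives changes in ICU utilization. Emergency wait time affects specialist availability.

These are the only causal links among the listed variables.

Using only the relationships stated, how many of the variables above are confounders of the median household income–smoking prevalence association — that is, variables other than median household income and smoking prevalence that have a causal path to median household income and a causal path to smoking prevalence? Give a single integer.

2

The common causes are: mental-health referral rate (to median household income via mental-health referral rate → ambulance response time → median household income; to smoking prevalence via mental-health referral rate → telehealth adoption → obesity rate → ICU utilization → smoking prevalence); primary-care visit rate (to median household income via primary-care visit rate → ambulance response time → median household income; to smoking prevalence via primary-care visit rate → telehealth adoption → obesity rate → ICU utilization → smoking prevalence).
Every other variable lacks a causal path to at least one of median household income and smoking prevalence.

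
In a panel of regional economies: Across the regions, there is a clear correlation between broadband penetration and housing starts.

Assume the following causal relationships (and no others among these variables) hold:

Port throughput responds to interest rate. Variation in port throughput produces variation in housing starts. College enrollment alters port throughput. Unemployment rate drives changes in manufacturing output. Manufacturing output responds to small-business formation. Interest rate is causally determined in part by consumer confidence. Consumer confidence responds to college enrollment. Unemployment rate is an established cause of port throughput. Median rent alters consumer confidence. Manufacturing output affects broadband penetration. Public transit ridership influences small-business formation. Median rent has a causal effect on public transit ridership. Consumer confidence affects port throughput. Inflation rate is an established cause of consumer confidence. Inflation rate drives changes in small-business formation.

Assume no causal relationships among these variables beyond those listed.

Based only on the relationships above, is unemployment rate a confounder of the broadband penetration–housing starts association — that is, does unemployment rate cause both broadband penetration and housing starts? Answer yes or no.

Unemployment rate has a causal path to broadband penetration (unemployment rate → manufacturing output → broadband penetration) and to housing starts (unemployment rate → port throughput → housing starts), so it is a common cause of both — a confounder.

yes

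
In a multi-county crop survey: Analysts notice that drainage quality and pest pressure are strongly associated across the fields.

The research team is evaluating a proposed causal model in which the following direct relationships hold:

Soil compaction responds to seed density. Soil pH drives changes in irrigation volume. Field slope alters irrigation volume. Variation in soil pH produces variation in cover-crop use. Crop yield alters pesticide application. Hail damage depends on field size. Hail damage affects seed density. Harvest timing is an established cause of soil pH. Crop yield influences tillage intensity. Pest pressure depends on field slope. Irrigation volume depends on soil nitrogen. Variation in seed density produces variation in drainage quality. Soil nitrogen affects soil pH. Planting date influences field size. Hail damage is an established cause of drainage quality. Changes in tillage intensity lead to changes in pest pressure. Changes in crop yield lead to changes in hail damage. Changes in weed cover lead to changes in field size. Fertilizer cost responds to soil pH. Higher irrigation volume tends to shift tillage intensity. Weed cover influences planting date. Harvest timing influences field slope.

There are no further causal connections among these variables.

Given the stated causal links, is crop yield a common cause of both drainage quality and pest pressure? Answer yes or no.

yes

Crop yield has a causal path to drainage quality (crop yield → hail damage → drainage quality) and to pest pressure (crop yield → tillage intensity → pest pressure), so it is a common cause of both — a confounder.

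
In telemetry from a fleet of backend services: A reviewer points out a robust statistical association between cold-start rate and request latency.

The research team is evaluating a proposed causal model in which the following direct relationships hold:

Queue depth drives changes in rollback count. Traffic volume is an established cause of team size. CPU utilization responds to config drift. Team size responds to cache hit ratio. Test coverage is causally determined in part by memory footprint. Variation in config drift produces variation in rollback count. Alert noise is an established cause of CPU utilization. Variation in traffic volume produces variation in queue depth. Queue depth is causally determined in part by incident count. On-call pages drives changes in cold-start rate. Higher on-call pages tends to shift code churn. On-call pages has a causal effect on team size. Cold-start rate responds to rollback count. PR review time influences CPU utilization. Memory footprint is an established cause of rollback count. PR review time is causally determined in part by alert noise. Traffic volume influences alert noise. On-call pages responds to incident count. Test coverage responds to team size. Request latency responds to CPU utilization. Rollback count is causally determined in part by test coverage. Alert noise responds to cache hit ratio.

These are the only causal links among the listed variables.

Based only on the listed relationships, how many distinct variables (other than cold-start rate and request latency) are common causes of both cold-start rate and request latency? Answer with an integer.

3

The common causes are: cache hit ratio (to cold-start rate via cache hit ratio → team size → test coverage → rollback count → cold-start rate; to request latency via cache hit ratio → alert noise → CPU utilization → request latency); config drift (to cold-start rate via config drift → rollback count → cold-start rate; to request latency via config drift → CPU utilization → request latency); traffic volume (to cold-start rate via traffic volume → queue depth → rollback count → cold-start rate; to request latency via traffic volume → alert noise → CPU utilization → request latency).
Every other variable lacks a causal path to at least one of cold-start rate and request latency.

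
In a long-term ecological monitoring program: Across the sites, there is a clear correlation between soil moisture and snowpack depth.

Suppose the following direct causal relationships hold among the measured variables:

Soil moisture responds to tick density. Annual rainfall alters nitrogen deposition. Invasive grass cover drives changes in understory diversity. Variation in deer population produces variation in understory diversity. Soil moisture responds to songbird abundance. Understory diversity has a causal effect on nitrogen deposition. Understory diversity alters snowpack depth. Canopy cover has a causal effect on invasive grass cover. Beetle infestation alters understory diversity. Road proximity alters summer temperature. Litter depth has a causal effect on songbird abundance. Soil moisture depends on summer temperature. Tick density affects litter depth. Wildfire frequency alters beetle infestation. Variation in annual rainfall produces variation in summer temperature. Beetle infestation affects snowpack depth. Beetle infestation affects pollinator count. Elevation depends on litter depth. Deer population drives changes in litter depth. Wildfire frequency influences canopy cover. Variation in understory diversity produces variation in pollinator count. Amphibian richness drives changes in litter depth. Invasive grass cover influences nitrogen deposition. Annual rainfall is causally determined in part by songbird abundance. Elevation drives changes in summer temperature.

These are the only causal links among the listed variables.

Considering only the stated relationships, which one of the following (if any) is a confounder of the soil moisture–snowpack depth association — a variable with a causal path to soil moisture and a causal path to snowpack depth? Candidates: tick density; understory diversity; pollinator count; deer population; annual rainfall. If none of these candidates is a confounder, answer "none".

Deer population causes soil moisture (deer population → litter depth → songbird abundance → soil moisture) and also causes snowpack depth (deer population → understory diversity → snowpack depth); it is a common cause of both.
Each of the other candidates lacks a causal path to at least one of soil moisture and snowpack depth, so they do not confound the relationship.

deer population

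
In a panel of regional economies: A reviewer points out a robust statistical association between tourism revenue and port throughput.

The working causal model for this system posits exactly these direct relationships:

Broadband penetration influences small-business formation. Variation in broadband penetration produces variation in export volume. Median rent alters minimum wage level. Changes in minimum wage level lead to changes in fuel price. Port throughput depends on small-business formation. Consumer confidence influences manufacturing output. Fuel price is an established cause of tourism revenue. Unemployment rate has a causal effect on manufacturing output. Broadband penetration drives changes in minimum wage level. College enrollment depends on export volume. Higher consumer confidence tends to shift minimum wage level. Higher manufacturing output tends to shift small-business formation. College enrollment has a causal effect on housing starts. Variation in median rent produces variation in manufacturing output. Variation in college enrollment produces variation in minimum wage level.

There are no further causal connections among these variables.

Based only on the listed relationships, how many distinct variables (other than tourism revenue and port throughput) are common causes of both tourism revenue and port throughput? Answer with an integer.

3

The common causes are: broadband penetration (to tourism revenue via broadband penetration → minimum wage level → fuel price → tourism revenue; to port throughput via broadband penetration → small-business formation → port throughput); consumer confidence (to tourism revenue via consumer confidence → minimum wage level → fuel price → tourism revenue; to port throughput via consumer confidence → manufacturing output → small-business formation → port throughput); median rent (to tourism revenue via median rent → minimum wage level → fuel price → tourism revenue; to port throughput via median rent → manufacturing output → small-business formation → port throughput).
Every other variable lacks a causal path to at least one of tourism revenue and port throughput.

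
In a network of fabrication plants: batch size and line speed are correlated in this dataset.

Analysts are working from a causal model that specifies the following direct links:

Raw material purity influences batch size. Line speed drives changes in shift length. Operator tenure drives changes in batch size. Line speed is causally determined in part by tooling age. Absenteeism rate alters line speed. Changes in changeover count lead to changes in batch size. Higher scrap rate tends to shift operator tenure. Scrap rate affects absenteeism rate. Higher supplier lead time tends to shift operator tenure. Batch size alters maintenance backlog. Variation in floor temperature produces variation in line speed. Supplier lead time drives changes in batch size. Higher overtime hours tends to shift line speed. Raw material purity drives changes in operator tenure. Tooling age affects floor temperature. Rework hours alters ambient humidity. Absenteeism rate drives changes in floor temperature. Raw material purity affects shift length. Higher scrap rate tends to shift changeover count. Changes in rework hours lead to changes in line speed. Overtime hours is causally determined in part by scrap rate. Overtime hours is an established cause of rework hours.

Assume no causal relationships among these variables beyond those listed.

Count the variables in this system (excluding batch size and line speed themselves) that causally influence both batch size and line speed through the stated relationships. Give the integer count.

The common causes are: scrap rate (to batch size via scrap rate → changeover count → batch size; to line speed via scrap rate → overtime hours → line speed).
Every other variable lacks a causal path to at least one of batch size and line speed.

1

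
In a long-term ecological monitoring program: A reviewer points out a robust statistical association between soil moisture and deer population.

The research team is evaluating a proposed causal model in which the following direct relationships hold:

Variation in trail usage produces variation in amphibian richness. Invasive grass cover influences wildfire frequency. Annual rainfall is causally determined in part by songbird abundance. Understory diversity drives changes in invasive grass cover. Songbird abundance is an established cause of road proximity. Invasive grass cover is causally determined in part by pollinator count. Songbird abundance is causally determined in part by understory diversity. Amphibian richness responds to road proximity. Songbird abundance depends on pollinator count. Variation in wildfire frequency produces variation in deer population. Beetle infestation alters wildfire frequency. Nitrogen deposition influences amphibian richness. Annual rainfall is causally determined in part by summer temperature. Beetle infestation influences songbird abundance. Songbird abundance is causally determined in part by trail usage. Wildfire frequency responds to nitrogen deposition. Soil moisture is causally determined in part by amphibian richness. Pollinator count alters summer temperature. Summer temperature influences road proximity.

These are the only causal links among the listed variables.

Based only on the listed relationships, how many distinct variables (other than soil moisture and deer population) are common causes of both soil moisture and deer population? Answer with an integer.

4

The common causes are: beetle infestation (to soil moisture via beetle infestation → songbird abundance → road proximity → amphibian richness → soil moisture; to deer population via beetle infestation → wildfire frequency → deer population); nitrogen deposition (to soil moisture via nitrogen deposition → amphibian richness → soil moisture; to deer population via nitrogen deposition → wildfire frequency → deer population); pollinator count (to soil moisture via pollinator count → summer temperature → road proximity → amphibian richness → soil moisture; to deer population via pollinator count → invasive grass cover → wildfire frequency → deer population); understory diversity (to soil moisture via understory diversity → songbird abundance → road proximity → amphibian richness → soil moisture; to deer population via understory diversity → invasive grass cover → wildfire frequency → deer population).
Every other variable lacks a causal path to at least one of soil moisture and deer population.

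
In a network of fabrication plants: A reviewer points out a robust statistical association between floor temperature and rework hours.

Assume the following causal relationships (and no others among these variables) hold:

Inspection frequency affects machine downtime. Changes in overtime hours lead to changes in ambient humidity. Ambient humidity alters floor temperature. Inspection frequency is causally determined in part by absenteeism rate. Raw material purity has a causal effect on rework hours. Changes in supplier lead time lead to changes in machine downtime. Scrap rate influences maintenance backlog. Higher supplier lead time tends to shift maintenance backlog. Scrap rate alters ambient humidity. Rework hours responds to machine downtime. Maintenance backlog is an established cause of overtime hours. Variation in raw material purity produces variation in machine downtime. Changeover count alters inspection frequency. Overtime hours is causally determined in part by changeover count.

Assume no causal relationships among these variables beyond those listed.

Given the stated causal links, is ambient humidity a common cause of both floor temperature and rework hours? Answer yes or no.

no

Ambient humidity has no stated causal path to rework hours. A confounder must cause both variables, so ambient humidity does not qualify.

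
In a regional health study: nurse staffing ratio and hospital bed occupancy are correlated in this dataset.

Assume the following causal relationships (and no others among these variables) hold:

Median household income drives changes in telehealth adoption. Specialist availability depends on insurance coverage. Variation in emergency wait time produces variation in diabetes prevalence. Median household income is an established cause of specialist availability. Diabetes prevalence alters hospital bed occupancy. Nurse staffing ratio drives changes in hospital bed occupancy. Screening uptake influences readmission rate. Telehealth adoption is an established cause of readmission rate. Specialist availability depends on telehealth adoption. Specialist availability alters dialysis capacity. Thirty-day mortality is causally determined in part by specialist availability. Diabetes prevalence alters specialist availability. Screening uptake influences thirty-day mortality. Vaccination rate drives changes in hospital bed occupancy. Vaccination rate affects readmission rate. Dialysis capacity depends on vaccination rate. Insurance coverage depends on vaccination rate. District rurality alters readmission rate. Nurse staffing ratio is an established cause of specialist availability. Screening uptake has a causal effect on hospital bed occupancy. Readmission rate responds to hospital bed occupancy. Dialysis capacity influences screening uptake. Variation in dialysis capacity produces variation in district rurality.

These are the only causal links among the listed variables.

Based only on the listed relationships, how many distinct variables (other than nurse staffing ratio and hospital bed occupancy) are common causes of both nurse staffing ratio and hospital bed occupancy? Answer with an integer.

0

No listed variable has a causal path to both nurse staffing ratio and hospital bed occupancy, so there are no common causes.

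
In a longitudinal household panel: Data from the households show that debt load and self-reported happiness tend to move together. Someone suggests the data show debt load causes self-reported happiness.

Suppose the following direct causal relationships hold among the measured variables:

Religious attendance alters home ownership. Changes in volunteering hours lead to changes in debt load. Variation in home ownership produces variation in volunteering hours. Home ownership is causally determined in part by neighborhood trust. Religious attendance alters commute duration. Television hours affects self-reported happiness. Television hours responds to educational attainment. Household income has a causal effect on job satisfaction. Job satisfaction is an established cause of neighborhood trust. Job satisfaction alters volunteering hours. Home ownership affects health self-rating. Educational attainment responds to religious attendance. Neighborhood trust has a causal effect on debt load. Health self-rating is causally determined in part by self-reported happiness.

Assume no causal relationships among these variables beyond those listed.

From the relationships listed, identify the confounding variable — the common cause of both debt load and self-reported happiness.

Religious attendance has a causal path to debt load (religious attendance → home ownership → volunteering hours → debt load) and a separate causal path to self-reported happiness (religious attendance → educational attainment → television hours → self-reported happiness), so it is a common cause of both.
No stated relationship gives debt load a causal route to self-reported happiness, so the correlation is explained by the shared upstream cause rather than a direct effect.

religious attendance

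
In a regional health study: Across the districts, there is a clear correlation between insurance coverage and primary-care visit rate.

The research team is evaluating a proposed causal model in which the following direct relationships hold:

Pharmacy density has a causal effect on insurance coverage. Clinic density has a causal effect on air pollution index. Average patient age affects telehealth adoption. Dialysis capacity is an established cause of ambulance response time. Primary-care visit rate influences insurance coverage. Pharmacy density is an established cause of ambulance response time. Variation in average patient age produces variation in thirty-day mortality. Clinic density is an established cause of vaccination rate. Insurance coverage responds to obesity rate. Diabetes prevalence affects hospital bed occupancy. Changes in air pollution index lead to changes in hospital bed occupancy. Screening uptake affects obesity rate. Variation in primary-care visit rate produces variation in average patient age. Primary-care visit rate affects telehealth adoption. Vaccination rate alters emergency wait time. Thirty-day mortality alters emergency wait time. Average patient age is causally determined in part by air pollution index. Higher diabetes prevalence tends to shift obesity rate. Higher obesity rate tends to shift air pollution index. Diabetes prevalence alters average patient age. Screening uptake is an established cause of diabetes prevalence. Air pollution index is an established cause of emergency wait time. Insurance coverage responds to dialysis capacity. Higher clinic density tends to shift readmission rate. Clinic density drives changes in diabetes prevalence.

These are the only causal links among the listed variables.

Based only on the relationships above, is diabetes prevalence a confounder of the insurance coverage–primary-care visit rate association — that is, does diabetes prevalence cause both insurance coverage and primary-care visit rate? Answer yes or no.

no

Diabetes prevalence has no stated causal path to primary-care visit rate. A confounder must cause both variables, so diabetes prevalence does not qualify.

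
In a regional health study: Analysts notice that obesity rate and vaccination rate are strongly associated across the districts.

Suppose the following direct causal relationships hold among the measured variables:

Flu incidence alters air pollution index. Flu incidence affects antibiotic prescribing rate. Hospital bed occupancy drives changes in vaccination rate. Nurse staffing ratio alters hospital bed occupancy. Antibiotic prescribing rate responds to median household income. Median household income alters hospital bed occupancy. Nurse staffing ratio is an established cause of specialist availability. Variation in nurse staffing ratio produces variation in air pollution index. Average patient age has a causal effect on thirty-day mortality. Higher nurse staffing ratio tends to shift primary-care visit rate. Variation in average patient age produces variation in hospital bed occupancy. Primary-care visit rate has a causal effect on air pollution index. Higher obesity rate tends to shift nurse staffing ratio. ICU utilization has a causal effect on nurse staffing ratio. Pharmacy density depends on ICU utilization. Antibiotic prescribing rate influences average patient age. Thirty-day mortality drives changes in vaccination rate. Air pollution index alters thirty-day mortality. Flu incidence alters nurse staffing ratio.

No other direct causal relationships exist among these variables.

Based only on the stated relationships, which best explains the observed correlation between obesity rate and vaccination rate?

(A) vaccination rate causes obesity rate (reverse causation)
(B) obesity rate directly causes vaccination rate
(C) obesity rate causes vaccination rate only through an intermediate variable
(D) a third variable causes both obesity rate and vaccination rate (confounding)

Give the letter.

C

Obesity rate reaches vaccination rate through obesity rate → nurse staffing ratio → hospital bed occupancy → vaccination rate — an indirect causal chain with no direct obesity rate → vaccination rate link. No variable causes both obesity rate and vaccination rate, so confounding is ruled out; the effect is mediated.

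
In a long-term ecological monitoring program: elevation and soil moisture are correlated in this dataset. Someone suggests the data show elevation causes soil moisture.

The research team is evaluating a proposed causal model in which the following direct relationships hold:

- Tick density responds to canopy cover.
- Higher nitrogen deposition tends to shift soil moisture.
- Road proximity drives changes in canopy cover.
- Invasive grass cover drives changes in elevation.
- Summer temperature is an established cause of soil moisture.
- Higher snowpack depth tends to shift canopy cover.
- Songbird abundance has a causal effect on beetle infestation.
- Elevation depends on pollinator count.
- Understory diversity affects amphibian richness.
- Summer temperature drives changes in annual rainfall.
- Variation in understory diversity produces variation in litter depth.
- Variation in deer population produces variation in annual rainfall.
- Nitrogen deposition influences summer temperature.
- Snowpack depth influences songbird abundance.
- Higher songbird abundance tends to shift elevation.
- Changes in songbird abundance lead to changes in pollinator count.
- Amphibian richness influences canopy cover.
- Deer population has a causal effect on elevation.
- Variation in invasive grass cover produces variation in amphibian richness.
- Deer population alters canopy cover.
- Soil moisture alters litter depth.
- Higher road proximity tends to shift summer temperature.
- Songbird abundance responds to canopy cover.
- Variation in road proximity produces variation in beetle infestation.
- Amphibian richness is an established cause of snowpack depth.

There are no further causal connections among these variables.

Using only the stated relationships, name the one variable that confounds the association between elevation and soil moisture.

Road proximity has a causal path to elevation (road proximity → canopy cover → songbird abundance → elevation) and a separate causal path to soil moisture (road proximity → summer temperature → soil moisture), so it is a common cause of both.
No stated relationship gives elevation a causal route to soil moisture, so the correlation is explained by the shared upstream cause rather than a direct effect.

road proximity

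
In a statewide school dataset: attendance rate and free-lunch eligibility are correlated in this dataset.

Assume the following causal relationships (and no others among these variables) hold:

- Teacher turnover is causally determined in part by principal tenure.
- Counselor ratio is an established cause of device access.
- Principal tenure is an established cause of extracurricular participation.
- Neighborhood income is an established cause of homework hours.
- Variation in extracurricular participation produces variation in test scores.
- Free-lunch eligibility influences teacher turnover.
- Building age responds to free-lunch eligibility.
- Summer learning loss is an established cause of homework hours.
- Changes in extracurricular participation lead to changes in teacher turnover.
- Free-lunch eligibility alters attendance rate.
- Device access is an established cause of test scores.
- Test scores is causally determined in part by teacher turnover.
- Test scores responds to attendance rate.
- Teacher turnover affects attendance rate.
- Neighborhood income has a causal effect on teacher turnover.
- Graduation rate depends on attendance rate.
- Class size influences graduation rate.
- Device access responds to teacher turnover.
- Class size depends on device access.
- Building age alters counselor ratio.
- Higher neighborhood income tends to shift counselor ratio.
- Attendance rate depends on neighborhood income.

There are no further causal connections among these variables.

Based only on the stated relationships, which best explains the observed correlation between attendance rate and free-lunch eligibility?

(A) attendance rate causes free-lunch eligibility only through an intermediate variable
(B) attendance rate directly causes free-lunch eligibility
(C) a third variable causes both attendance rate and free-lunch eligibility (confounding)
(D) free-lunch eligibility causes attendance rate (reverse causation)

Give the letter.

D

The stated link runs free-lunch eligibility → attendance rate; attendance rate has no causal path to free-lunch eligibility. No variable causes both, so confounding is ruled out. The correlation reflects reverse causation.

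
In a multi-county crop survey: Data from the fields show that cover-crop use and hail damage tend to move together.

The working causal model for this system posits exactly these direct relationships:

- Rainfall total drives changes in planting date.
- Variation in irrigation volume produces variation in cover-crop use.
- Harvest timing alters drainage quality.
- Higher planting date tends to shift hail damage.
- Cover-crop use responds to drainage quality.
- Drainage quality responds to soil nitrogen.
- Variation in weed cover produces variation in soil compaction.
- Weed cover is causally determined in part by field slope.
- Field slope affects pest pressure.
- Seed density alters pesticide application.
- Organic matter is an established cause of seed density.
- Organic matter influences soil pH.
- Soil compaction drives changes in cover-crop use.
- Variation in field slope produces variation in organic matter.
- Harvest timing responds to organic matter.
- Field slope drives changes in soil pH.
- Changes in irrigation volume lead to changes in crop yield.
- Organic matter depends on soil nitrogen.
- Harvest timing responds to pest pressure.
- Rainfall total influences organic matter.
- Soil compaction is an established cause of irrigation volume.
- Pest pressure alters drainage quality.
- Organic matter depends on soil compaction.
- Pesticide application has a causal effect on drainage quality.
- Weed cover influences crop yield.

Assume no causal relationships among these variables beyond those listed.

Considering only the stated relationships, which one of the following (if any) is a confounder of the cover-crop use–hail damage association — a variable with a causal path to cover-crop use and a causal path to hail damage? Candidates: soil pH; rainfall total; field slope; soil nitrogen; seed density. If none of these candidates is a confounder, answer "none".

rainfall total

Rainfall total causes cover-crop use (rainfall total → organic matter → harvest timing → drainage quality → cover-crop use) and also causes hail damage (rainfall total → planting date → hail damage); it is a common cause of both.
Each of the other candidates lacks a causal path to at least one of cover-crop use and hail damage, so they do not confound the relationship.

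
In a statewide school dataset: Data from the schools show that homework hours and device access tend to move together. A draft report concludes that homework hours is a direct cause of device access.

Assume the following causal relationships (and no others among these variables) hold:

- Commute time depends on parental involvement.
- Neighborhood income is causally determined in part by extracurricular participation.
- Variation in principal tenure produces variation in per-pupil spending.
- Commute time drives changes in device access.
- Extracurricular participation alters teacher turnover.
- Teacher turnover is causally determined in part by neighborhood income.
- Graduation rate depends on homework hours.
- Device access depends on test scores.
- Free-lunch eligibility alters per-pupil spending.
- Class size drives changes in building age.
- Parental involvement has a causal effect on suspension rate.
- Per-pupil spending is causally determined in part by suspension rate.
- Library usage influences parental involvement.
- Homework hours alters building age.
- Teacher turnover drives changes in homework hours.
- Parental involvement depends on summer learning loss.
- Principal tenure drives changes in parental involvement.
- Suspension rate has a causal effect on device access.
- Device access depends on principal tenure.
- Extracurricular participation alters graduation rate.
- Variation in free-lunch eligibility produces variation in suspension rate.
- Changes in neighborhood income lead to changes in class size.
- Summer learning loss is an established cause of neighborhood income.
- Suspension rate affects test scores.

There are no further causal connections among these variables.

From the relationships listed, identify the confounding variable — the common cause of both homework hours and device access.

Summer learning loss has a causal path to homework hours (summer learning loss → neighborhood income → teacher turnover → homework hours) and a separate causal path to device access (summer learning loss → parental involvement → suspension rate → device access), so it is a common cause of both.
No stated relationship gives homework hours a causal route to device access, so the correlation is explained by the shared upstream cause rather than a direct effect.

summer learning loss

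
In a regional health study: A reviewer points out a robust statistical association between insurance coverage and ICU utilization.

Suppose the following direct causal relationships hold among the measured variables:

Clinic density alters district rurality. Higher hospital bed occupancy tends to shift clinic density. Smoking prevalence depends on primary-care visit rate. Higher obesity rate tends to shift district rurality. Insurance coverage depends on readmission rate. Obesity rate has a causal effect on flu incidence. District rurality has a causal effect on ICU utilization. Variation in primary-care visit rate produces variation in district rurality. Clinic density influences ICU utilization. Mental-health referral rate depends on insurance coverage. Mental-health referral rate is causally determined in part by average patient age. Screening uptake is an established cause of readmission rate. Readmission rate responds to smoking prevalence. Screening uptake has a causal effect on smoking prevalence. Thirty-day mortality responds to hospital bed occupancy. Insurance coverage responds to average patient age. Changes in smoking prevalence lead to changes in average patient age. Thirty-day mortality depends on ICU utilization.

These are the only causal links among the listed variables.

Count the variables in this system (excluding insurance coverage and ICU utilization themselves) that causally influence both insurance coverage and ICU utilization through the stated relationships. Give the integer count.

1

The common causes are: primary-care visit rate (to insurance coverage via primary-care visit rate → smoking prevalence → readmission rate → insurance coverage; to ICU utilization via primary-care visit rate → district rurality → ICU utilization).
Every other variable lacks a causal path to at least one of insurance coverage and ICU utilization.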